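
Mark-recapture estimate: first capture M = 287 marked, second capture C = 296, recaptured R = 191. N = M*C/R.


N = M * C / R = 287 * 296 / 191 = 84952 / 191 = 444.77 ≈ 445

445 individuals


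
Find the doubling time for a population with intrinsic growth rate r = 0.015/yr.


td = ln(2) / 0.015 = 0.693147 / 0.015 = 46.2098 ≈ 46.2 years

46.2 years


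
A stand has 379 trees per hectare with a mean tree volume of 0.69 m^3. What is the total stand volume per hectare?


V_stand = 379 * 0.69 = 261.51 ≈ 261.5 m^3/ha

261.5 m^3/ha


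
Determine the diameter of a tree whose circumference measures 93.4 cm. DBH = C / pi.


DBH = C / pi = 93.4 / 3.141593 = 29.7301 ≈ 29.73 cm

29.73 cm


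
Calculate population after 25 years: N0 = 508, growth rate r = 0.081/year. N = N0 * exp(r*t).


r*t = 0.081 * 25 = 2.025
exp(2.025) = 7.57611
N = 508 * 7.57611 = 3848.66 ≈ 3849

3849


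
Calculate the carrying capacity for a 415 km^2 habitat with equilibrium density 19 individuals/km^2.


K = 19 * 415 = 7885 individuals

7885 individuals


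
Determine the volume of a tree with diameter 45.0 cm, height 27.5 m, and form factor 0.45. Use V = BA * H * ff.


(D/200)^2 = (45.0/200)^2 = 0.225^2 = 0.050625
BA = 3.141593 * 0.050625 = 0.159043 m^2
V = 0.159043 * 27.5 * 0.45 = 1.96816 ≈ 1.968 m^3

1.968 m^3


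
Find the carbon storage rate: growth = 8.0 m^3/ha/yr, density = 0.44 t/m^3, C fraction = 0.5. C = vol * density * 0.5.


C = 8.0 * 0.44 * 0.5 = 1.76 t C/ha/yr

1.76 t C/ha/yr


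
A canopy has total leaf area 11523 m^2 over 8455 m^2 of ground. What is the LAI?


LAI = 11523 / 8455 = 1.3629 ≈ 1.36

1.36


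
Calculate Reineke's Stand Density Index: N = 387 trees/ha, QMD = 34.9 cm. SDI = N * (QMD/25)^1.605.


QMD/25 = 34.9/25 = 1.396
(1.396)^1.605 = exp(1.605 * ln(1.396)) = exp(1.605 * 0.333611) = exp(0.535446) = 1.70821
SDI = 387 * 1.70821 = 661.077 ≈ 661

661


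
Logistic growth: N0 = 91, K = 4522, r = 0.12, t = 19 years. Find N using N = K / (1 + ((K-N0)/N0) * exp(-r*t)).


(K - N0)/N0 = (4522 - 91)/91 = 4431/91 = 48.6923
r*t = 0.12 * 19 = 2.28; exp(-2.28) = 0.102284
48.6923 * 0.102284 = 4.98044
1 + 4.98044 = 5.98044
N = 4522 / 5.98044 = 756.132 ≈ 756

756


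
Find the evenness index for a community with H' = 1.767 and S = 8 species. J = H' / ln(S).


ln(8) = 2.07944
J = H' / ln(S) = 1.767 / 2.07944 = 0.849748 ≈ 0.8497

0.8497


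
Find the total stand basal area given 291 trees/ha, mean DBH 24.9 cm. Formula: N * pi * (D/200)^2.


(D/200)^2 = (24.9/200)^2 = 0.1245^2 = 0.01550025
Individual BA = 3.141593 * 0.01550025 = 0.0486955 m^2
Stand BA = 291 * 0.0486955 = 14.1704 ≈ 14.17 m^2/ha

14.17 m^2/ha


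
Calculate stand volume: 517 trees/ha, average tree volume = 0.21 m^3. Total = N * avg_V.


V_stand = 517 * 0.21 = 108.57 ≈ 108.6 m^3/ha

108.6 m^3/ha


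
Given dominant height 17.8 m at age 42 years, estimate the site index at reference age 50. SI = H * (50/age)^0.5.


50/42 = 1.19048
(1.19048)^0.5 = 1.09109
SI = 17.8 * 1.09109 = 19.4214 ≈ 19.4 m

19.4 m


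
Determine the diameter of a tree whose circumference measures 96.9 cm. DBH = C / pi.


DBH = C / pi = 96.9 / 3.141593 = 30.8442 ≈ 30.84 cm

30.84 cm


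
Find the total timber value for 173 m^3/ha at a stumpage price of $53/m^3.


Value = 173 * 53 = $9169/ha

$9169/ha


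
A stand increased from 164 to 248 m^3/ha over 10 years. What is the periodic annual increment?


PAI = (V2 - V1) / period = (248 - 164) / 10 = 84 / 10 = 8.40 m^3/ha/yr

8.40 m^3/ha/yr


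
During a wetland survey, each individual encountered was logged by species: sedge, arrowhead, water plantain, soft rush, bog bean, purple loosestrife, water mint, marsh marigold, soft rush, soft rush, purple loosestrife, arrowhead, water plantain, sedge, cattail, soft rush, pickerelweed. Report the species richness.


Total individuals logged = 17
Distinct species (count of individuals): sedge (2), arrowhead (2), water plantain (2), soft rush (4), bog bean (1), purple loosestrife (2), water mint (1), marsh marigold (1), cattail (1), pickerelweed (1)
Species richness = number of distinct species = 10

10


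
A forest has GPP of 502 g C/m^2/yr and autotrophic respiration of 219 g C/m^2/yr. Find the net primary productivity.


NPP = GPP - Ra = 502 - 219 = 283 g C/m^2/yr

283 g C/m^2/yr


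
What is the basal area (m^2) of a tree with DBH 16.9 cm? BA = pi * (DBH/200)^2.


D/200 = 16.9/200 = 0.0845 m
(D/200)^2 = 0.0845^2 = 0.00714025
BA = 3.141593 * 0.00714025 = 0.0224318 ≈ 0.0224 m^2

0.0224 m^2


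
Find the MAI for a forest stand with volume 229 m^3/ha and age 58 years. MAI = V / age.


MAI = 229 / 58 = 3.9483 ≈ 3.95 m^3/ha/yr

3.95 m^3/ha/yr


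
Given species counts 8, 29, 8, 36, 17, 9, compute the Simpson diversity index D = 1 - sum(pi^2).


Total N = 8 + 29 + 8 + 36 + 17 + 9 = 107
Per-species terms:
  p = 8/107 = 0.074766; p^2 = 0.074766^2 = 0.005590
  p = 29/107 = 0.271028; p^2 = 0.271028^2 = 0.073456
  p = 8/107 = 0.074766; p^2 = 0.074766^2 = 0.005590
  p = 36/107 = 0.336449; p^2 = 0.336449^2 = 0.113198
  p = 17/107 = 0.158879; p^2 = 0.158879^2 = 0.025243
  p = 9/107 = 0.084112; p^2 = 0.084112^2 = 0.007075
sum(p^2) = 0.005590 + 0.073456 + 0.005590 + 0.113198 + 0.025243 + 0.007075 = 0.230152
D = 1 - 0.230152 = 0.769848 ≈ 0.7698

0.7698


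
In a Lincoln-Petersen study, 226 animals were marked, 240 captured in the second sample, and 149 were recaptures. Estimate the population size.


N = M * C / R = 226 * 240 / 149 = 54240 / 149 = 364.03 ≈ 364

364 individuals


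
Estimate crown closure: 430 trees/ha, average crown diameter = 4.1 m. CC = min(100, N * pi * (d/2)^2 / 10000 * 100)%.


(d/2)^2 = (4.1/2)^2 = 2.05^2 = 4.2025
Crown area = 3.141593 * 4.2025 = 13.2025 m^2
N * area / 10000 * 100 = 430 * 13.2025 / 10000 * 100 = 56.7708
CC = min(100, 56.7708) = 56.7708 ≈ 56.8%

56.8%


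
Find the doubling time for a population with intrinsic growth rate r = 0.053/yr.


td = ln(2) / 0.053 = 0.693147 / 0.053 = 13.0782 ≈ 13.1 years

13.1 years


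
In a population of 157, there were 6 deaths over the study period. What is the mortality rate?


Mortality rate = 6 / 157 = 0.038217 ≈ 0.0382

0.0382


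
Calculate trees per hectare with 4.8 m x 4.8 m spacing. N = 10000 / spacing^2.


N = 10000 / 4.8^2 = 10000 / 23.04 = 434.028 ≈ 434 trees/ha

434 trees/ha


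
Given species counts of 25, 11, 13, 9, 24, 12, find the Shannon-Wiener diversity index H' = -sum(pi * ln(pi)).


Total N = 25 + 11 + 13 + 9 + 24 + 12 = 94
Per-species terms:
  p = 25/94 = 0.265957; ln(p) = -1.324421; p*ln(p) = 0.265957 * (-1.324421) = -0.352239
  p = 11/94 = 0.117021; ln(p) = -2.145402; p*ln(p) = 0.117021 * (-2.145402) = -0.251057
  p = 13/94 = 0.138298; ln(p) = -1.978345; p*ln(p) = 0.138298 * (-1.978345) = -0.273601
  p = 9/94 = 0.095745; ln(p) = -2.346067; p*ln(p) = 0.095745 * (-2.346067) = -0.224624
  p = 24/94 = 0.255319; ln(p) = -1.365242; p*ln(p) = 0.255319 * (-1.365242) = -0.348572
  p = 12/94 = 0.127660; ln(p) = -2.058385; p*ln(p) = 0.127660 * (-2.058385) = -0.262773
sum(p*ln(p)) = (-0.352239) + (-0.251057) + (-0.273601) + (-0.224624) + (-0.348572) + (-0.262773) = -1.712866
H' = -(-1.712866) = 1.712866 ≈ 1.7129

1.7129


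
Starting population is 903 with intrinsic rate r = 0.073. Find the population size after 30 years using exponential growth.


r*t = 0.073 * 30 = 2.19
exp(2.19) = 8.93521
N = 903 * 8.93521 = 8068.49 ≈ 8068

8068


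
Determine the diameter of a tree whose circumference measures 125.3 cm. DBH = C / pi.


DBH = C / pi = 125.3 / 3.141593 = 39.8842 ≈ 39.88 cm

39.88 cm


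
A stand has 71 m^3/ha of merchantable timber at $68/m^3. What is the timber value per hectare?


Value = 71 * 68 = $4828/ha

$4828/ha


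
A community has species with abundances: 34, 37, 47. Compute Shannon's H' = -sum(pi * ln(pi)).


Total N = 34 + 37 + 47 = 118
Per-species terms:
  p = 34/118 = 0.288136; ln(p) = -1.244323; p*ln(p) = 0.288136 * (-1.244323) = -0.358534
  p = 37/118 = 0.313559; ln(p) = -1.159768; p*ln(p) = 0.313559 * (-1.159768) = -0.363656
  p = 47/118 = 0.398305; ln(p) = -0.920537; p*ln(p) = 0.398305 * (-0.920537) = -0.366654
sum(p*ln(p)) = (-0.358534) + (-0.363656) + (-0.366654) = -1.088844
H' = -(-1.088844) = 1.088844 ≈ 1.0888

1.0888


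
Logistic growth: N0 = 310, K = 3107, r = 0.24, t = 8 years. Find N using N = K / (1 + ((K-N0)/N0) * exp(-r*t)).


(K - N0)/N0 = (3107 - 310)/310 = 2797/310 = 9.02258
r*t = 0.24 * 8 = 1.92; exp(-1.92) = 0.146607
9.02258 * 0.146607 = 1.32277
1 + 1.32277 = 2.32277
N = 3107 / 2.32277 = 1337.63 ≈ 1338

1338


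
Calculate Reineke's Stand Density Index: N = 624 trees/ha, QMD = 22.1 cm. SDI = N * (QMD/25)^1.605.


QMD/25 = 22.1/25 = 0.884
(0.884)^1.605 = exp(1.605 * ln(0.884)) = exp(1.605 * (-0.123298)) = exp(-0.197893) = 0.820458
SDI = 624 * 0.820458 = 511.966 ≈ 512

512


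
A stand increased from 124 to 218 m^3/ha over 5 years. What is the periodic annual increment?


PAI = (V2 - V1) / period = (218 - 124) / 5 = 94 / 5 = 18.80 m^3/ha/yr

18.80 m^3/ha/yr


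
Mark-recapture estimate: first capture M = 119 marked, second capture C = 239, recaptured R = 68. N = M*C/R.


N = M * C / R = 119 * 239 / 68 = 28441 / 68 = 418.25 ≈ 418

418 individuals


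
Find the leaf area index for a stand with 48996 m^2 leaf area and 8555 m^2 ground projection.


LAI = 48996 / 8555 = 5.7272 ≈ 5.73

5.73


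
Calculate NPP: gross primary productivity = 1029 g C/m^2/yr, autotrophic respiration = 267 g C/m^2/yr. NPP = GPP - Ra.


NPP = GPP - Ra = 1029 - 267 = 762 g C/m^2/yr

762 g C/m^2/yr


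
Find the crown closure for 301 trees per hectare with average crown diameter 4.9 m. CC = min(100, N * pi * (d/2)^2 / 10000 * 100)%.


(d/2)^2 = (4.9/2)^2 = 2.45^2 = 6.0025
Crown area = 3.141593 * 6.0025 = 18.8574 m^2
N * area / 10000 * 100 = 301 * 18.8574 / 10000 * 100 = 56.7608
CC = min(100, 56.7608) = 56.7608 ≈ 56.8%

56.8%


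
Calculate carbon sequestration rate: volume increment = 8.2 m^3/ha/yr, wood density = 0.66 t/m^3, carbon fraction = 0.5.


C = 8.2 * 0.66 * 0.5 = 2.706 ≈ 2.71 t C/ha/yr

2.71 t C/ha/yr


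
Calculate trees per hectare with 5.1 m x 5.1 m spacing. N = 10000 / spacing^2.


N = 10000 / 5.1^2 = 10000 / 26.01 = 384.468 ≈ 384 trees/ha

384 trees/ha


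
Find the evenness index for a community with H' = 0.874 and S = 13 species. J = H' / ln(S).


ln(13) = 2.56495
J = H' / ln(S) = 0.874 / 2.56495 = 0.340747 ≈ 0.3407

0.3407


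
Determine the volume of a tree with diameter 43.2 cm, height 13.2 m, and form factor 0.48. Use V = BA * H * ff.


(D/200)^2 = (43.2/200)^2 = 0.216^2 = 0.046656
BA = 3.141593 * 0.046656 = 0.146574 m^2
V = 0.146574 * 13.2 * 0.48 = 0.928693 ≈ 0.929 m^3

0.929 m^3


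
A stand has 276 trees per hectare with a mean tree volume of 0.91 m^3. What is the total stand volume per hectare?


V_stand = 276 * 0.91 = 251.16 ≈ 251.2 m^3/ha

251.2 m^3/ha


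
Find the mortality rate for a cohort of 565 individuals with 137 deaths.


Mortality rate = 137 / 565 = 0.242478 ≈ 0.2425

0.2425


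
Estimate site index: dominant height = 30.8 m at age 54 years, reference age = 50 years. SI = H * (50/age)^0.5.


50/54 = 0.925926
(0.925926)^0.5 = 0.962250
SI = 30.8 * 0.962250 = 29.6373 ≈ 29.6 m

29.6 m


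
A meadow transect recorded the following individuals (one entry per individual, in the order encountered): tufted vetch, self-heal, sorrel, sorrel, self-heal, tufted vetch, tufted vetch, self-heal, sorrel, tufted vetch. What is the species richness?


Total individuals logged = 10
Distinct species (count of individuals): tufted vetch (4), self-heal (3), sorrel (3)
Species richness = number of distinct species = 3

3


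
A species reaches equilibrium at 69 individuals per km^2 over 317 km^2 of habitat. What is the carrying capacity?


K = 69 * 317 = 21873 individuals

21873 individuals


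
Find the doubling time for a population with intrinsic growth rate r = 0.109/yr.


td = ln(2) / 0.109 = 0.693147 / 0.109 = 6.35915 ≈ 6.4 years

6.4 years


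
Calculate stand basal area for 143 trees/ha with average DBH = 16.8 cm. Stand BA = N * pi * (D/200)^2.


(D/200)^2 = (16.8/200)^2 = 0.084^2 = 0.007056
Individual BA = 3.141593 * 0.007056 = 0.0221671 m^2
Stand BA = 143 * 0.0221671 = 3.16990 ≈ 3.17 m^2/ha

3.17 m^2/ha


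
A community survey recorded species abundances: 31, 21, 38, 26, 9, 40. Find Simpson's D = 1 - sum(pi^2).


Total N = 31 + 21 + 38 + 26 + 9 + 40 = 165
Per-species terms:
  p = 31/165 = 0.187879; p^2 = 0.187879^2 = 0.035299
  p = 21/165 = 0.127273; p^2 = 0.127273^2 = 0.016198
  p = 38/165 = 0.230303; p^2 = 0.230303^2 = 0.053039
  p = 26/165 = 0.157576; p^2 = 0.157576^2 = 0.024830
  p = 9/165 = 0.054545; p^2 = 0.054545^2 = 0.002975
  p = 40/165 = 0.242424; p^2 = 0.242424^2 = 0.058769
sum(p^2) = 0.035299 + 0.016198 + 0.053039 + 0.024830 + 0.002975 + 0.058769 = 0.191110
D = 1 - 0.191110 = 0.808890 ≈ 0.8089

0.8089


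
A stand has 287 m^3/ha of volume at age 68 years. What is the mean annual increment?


MAI = 287 / 68 = 4.2206 ≈ 4.22 m^3/ha/yr

4.22 m^3/ha/yr


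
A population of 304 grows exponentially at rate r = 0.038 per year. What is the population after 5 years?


r*t = 0.038 * 5 = 0.19
exp(0.19) = 1.20925
N = 304 * 1.20925 = 367.612 ≈ 368

368


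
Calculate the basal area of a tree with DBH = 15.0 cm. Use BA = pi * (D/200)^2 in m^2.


D/200 = 15.0/200 = 0.075 m
(D/200)^2 = 0.075^2 = 0.005625
BA = 3.141593 * 0.005625 = 0.0176715 ≈ 0.0177 m^2

0.0177 m^2


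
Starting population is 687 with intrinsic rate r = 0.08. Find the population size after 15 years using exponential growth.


r*t = 0.08 * 15 = 1.2
exp(1.2) = 3.32012
N = 687 * 3.32012 = 2280.92 ≈ 2281

2281


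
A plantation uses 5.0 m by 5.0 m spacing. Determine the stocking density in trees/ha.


N = 10000 / 5.0^2 = 10000 / 25 = 400.000 ≈ 400 trees/ha

400 trees/ha


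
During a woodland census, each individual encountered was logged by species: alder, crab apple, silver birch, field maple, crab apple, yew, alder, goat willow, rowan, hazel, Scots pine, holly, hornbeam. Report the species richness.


Total individuals logged = 13
Distinct species (count of individuals): alder (2), crab apple (2), silver birch (1), field maple (1), yew (1), goat willow (1), rowan (1), hazel (1), Scots pine (1), holly (1), hornbeam (1)
Species richness = number of distinct species = 11

11


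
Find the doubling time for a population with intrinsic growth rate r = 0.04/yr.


td = ln(2) / 0.04 = 0.693147 / 0.04 = 17.3287 ≈ 17.3 years

17.3 years


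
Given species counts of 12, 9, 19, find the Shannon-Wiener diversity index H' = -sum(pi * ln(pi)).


Total N = 12 + 9 + 19 = 40
Per-species terms:
  p = 12/40 = 0.300000; ln(p) = -1.203973; p*ln(p) = 0.300000 * (-1.203973) = -0.361192
  p = 9/40 = 0.225000; ln(p) = -1.491655; p*ln(p) = 0.225000 * (-1.491655) = -0.335622
  p = 19/40 = 0.475000; ln(p) = -0.744440; p*ln(p) = 0.475000 * (-0.744440) = -0.353609
sum(p*ln(p)) = (-0.361192) + (-0.335622) + (-0.353609) = -1.050423
H' = -(-1.050423) = 1.050423 ≈ 1.0504

1.0504


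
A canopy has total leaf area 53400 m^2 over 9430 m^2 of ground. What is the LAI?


LAI = 53400 / 9430 = 5.6628 ≈ 5.66

5.66


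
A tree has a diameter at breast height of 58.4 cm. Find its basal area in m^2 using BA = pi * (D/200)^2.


D/200 = 58.4/200 = 0.292 m
(D/200)^2 = 0.292^2 = 0.085264
BA = 3.141593 * 0.085264 = 0.267865 ≈ 0.2679 m^2

0.2679 m^2


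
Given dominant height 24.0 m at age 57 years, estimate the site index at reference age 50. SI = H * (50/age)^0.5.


50/57 = 0.877193
(0.877193)^0.5 = 0.936586
SI = 24.0 * 0.936586 = 22.4781 ≈ 22.5 m

22.5 m


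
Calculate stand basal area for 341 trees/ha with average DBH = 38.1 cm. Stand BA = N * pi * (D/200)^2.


(D/200)^2 = (38.1/200)^2 = 0.1905^2 = 0.03629025
Individual BA = 3.141593 * 0.03629025 = 0.114009 m^2
Stand BA = 341 * 0.114009 = 38.8771 ≈ 38.88 m^2/ha

38.88 m^2/ha


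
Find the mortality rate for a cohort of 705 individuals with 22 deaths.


Mortality rate = 22 / 705 = 0.031206 ≈ 0.0312

0.0312


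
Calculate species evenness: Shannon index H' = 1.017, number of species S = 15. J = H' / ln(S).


ln(15) = 2.70805
J = H' / ln(S) = 1.017 / 2.70805 = 0.375547 ≈ 0.3755

0.3755


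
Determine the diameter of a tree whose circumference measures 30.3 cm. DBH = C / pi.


DBH = C / pi = 30.3 / 3.141593 = 9.64479 ≈ 9.64 cm

9.64 cm


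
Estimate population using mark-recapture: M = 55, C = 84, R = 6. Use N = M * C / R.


N = M * C / R = 55 * 84 / 6 = 4620 / 6 = 770

770 individuals


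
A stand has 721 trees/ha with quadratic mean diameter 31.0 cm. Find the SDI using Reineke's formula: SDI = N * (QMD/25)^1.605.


QMD/25 = 31.0/25 = 1.24
(1.24)^1.605 = exp(1.605 * ln(1.24)) = exp(1.605 * 0.215111) = exp(0.345253) = 1.41235
SDI = 721 * 1.41235 = 1018.30 ≈ 1018

1018


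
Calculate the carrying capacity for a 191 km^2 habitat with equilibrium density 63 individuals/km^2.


K = 63 * 191 = 12033 individuals

12033 individuals


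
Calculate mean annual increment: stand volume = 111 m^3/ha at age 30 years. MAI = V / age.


MAI = 111 / 30 = 3.70 m^3/ha/yr

3.70 m^3/ha/yr


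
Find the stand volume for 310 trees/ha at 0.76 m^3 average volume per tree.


V_stand = 310 * 0.76 = 235.6 m^3/ha

235.6 m^3/ha


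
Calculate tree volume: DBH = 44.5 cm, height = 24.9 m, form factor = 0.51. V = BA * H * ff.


(D/200)^2 = (44.5/200)^2 = 0.2225^2 = 0.04950625
BA = 3.141593 * 0.04950625 = 0.155528 m^2
V = 0.155528 * 24.9 * 0.51 = 1.97505 ≈ 1.975 m^3

1.975 m^3


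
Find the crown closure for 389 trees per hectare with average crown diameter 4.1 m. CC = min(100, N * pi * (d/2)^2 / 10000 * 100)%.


(d/2)^2 = (4.1/2)^2 = 2.05^2 = 4.2025
Crown area = 3.141593 * 4.2025 = 13.2025 m^2
N * area / 10000 * 100 = 389 * 13.2025 / 10000 * 100 = 51.3577
CC = min(100, 51.3577) = 51.3577 ≈ 51.4%

51.4%


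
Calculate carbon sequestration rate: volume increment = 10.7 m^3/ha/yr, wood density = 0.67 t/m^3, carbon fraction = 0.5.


C = 10.7 * 0.67 * 0.5 = 3.5845 ≈ 3.58 t C/ha/yr

3.58 t C/ha/yr


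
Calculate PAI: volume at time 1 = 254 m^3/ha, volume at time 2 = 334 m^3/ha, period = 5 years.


PAI = (V2 - V1) / period = (334 - 254) / 5 = 80 / 5 = 16.00 m^3/ha/yr

16.00 m^3/ha/yr


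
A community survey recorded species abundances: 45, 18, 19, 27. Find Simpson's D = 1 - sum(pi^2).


Total N = 45 + 18 + 19 + 27 = 109
Per-species terms:
  p = 45/109 = 0.412844; p^2 = 0.412844^2 = 0.170440
  p = 18/109 = 0.165138; p^2 = 0.165138^2 = 0.027271
  p = 19/109 = 0.174312; p^2 = 0.174312^2 = 0.030385
  p = 27/109 = 0.247706; p^2 = 0.247706^2 = 0.061358
sum(p^2) = 0.170440 + 0.027271 + 0.030385 + 0.061358 = 0.289454
D = 1 - 0.289454 = 0.710546 ≈ 0.7105

0.7105


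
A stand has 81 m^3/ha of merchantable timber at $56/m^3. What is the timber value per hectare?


Value = 81 * 56 = $4536/ha

$4536/ha


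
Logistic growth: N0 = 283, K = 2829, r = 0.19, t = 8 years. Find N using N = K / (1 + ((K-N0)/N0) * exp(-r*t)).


(K - N0)/N0 = (2829 - 283)/283 = 2546/283 = 8.99647
r*t = 0.19 * 8 = 1.52; exp(-1.52) = 0.218712
8.99647 * 0.218712 = 1.96764
1 + 1.96764 = 2.96764
N = 2829 / 2.96764 = 953.283 ≈ 953

953


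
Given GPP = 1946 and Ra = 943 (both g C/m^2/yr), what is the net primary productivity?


NPP = GPP - Ra = 1946 - 943 = 1003 g C/m^2/yr

1003 g C/m^2/yr


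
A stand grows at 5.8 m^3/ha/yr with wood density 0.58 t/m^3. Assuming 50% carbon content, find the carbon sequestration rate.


C = 5.8 * 0.58 * 0.5 = 1.682 ≈ 1.68 t C/ha/yr

1.68 t C/ha/yr


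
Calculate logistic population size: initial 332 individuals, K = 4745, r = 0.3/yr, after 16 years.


(K - N0)/N0 = (4745 - 332)/332 = 4413/332 = 13.2922
r*t = 0.3 * 16 = 4.8; exp(-4.8) = 0.00822975
13.2922 * 0.00822975 = 0.109391
1 + 0.109391 = 1.10939
N = 4745 / 1.10939 = 4277.13 ≈ 4277

4277


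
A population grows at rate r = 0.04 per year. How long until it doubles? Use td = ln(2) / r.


td = ln(2) / 0.04 = 0.693147 / 0.04 = 17.3287 ≈ 17.3 years

17.3 years


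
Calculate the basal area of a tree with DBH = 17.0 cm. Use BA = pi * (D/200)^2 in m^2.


D/200 = 17.0/200 = 0.085 m
(D/200)^2 = 0.085^2 = 0.007225
BA = 3.141593 * 0.007225 = 0.0226980 ≈ 0.0227 m^2

0.0227 m^2


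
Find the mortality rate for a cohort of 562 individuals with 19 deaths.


Mortality rate = 19 / 562 = 0.033808 ≈ 0.0338

0.0338


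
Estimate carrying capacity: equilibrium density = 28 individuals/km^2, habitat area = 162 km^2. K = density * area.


K = 28 * 162 = 4536 individuals

4536 individuals


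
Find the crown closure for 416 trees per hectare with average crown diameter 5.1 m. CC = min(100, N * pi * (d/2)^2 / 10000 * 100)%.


(d/2)^2 = (5.1/2)^2 = 2.55^2 = 6.5025
Crown area = 3.141593 * 6.5025 = 20.4282 m^2
N * area / 10000 * 100 = 416 * 20.4282 / 10000 * 100 = 84.9813
CC = min(100, 84.9813) = 84.9813 ≈ 85.0%

85.0%


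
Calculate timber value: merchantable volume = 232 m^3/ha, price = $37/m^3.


Value = 232 * 37 = $8584/ha

$8584/ha


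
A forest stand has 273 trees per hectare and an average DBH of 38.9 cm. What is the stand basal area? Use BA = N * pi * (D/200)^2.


(D/200)^2 = (38.9/200)^2 = 0.1945^2 = 0.03783025
Individual BA = 3.141593 * 0.03783025 = 0.118847 m^2
Stand BA = 273 * 0.118847 = 32.4452 ≈ 32.45 m^2/ha

32.45 m^2/ha


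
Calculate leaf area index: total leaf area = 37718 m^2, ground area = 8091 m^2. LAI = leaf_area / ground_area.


LAI = 37718 / 8091 = 4.6617 ≈ 4.66

4.66


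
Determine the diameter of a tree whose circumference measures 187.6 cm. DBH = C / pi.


DBH = C / pi = 187.6 / 3.141593 = 59.7149 ≈ 59.71 cm

59.71 cm


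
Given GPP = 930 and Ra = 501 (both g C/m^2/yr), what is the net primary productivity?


NPP = GPP - Ra = 930 - 501 = 429 g C/m^2/yr

429 g C/m^2/yr


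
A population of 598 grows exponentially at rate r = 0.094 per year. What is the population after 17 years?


r*t = 0.094 * 17 = 1.598
exp(1.598) = 4.94314
N = 598 * 4.94314 = 2956.00 ≈ 2956

2956


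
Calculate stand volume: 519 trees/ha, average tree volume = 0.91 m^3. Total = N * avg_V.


V_stand = 519 * 0.91 = 472.29 ≈ 472.3 m^3/ha

472.3 m^3/ha


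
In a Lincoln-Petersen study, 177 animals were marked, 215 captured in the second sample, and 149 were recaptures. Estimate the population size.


N = M * C / R = 177 * 215 / 149 = 38055 / 149 = 255.40 ≈ 255

255 individuals


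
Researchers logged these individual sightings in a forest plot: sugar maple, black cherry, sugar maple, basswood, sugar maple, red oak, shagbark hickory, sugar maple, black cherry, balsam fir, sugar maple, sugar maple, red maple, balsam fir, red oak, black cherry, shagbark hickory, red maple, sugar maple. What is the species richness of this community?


Total individuals logged = 19
Distinct species (count of individuals): sugar maple (7), black cherry (3), basswood (1), red oak (2), shagbark hickory (2), balsam fir (2), red maple (2)
Species richness = number of distinct species = 7

7


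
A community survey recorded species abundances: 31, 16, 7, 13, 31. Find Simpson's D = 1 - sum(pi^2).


Total N = 31 + 16 + 7 + 13 + 31 = 98
Per-species terms:
  p = 31/98 = 0.316327; p^2 = 0.316327^2 = 0.100063
  p = 16/98 = 0.163265; p^2 = 0.163265^2 = 0.026655
  p = 7/98 = 0.071429; p^2 = 0.071429^2 = 0.005102
  p = 13/98 = 0.132653; p^2 = 0.132653^2 = 0.017597
  p = 31/98 = 0.316327; p^2 = 0.316327^2 = 0.100063
sum(p^2) = 0.100063 + 0.026655 + 0.005102 + 0.017597 + 0.100063 = 0.249480
D = 1 - 0.249480 = 0.750520 ≈ 0.7505

0.7505


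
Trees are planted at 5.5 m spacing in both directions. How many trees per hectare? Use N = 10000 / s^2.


N = 10000 / 5.5^2 = 10000 / 30.25 = 330.579 ≈ 331 trees/ha

331 trees/ha


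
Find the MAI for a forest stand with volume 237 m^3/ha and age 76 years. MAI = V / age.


MAI = 237 / 76 = 3.1184 ≈ 3.12 m^3/ha/yr

3.12 m^3/ha/yr


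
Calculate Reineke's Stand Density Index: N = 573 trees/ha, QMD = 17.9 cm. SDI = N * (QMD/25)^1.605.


QMD/25 = 17.9/25 = 0.716
(0.716)^1.605 = exp(1.605 * ln(0.716)) = exp(1.605 * (-0.334075)) = exp(-0.536190) = 0.584973
SDI = 573 * 0.584973 = 335.190 ≈ 335

335


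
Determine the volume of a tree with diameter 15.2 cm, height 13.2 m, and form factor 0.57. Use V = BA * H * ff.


(D/200)^2 = (15.2/200)^2 = 0.076^2 = 0.005776
BA = 3.141593 * 0.005776 = 0.0181458 m^2
V = 0.0181458 * 13.2 * 0.57 = 0.136529 ≈ 0.137 m^3

0.137 m^3


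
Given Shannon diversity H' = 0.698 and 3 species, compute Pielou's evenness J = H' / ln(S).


ln(3) = 1.09861
J = H' / ln(S) = 0.698 / 1.09861 = 0.635348 ≈ 0.6353

0.6353


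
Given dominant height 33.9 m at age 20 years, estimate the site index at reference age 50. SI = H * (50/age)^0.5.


50/20 = 2.50000
(2.50000)^0.5 = 1.58114
SI = 33.9 * 1.58114 = 53.6006 ≈ 53.6 m

53.6 m


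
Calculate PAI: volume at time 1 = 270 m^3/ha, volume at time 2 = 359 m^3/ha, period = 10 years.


PAI = (V2 - V1) / period = (359 - 270) / 10 = 89 / 10 = 8.90 m^3/ha/yr

8.90 m^3/ha/yr


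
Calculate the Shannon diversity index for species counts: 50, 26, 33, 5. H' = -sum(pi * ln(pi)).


Total N = 50 + 26 + 33 + 5 = 114
Per-species terms:
  p = 50/114 = 0.438596; ln(p) = -0.824177; p*ln(p) = 0.438596 * (-0.824177) = -0.361481
  p = 26/114 = 0.228070; ln(p) = -1.478103; p*ln(p) = 0.228070 * (-1.478103) = -0.337111
  p = 33/114 = 0.289474; ln(p) = -1.239690; p*ln(p) = 0.289474 * (-1.239690) = -0.358858
  p = 5/114 = 0.043860; ln(p) = -3.126753; p*ln(p) = 0.043860 * (-3.126753) = -0.137139
sum(p*ln(p)) = (-0.361481) + (-0.337111) + (-0.358858) + (-0.137139) = -1.194589
H' = -(-1.194589) = 1.194589 ≈ 1.1946

1.1946


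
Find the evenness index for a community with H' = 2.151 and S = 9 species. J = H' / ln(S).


ln(9) = 2.19722
J = H' / ln(S) = 2.151 / 2.19722 = 0.978964 ≈ 0.9790

0.9790


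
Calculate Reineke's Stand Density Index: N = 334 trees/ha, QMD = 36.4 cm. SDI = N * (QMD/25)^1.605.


QMD/25 = 36.4/25 = 1.456
(1.456)^1.605 = exp(1.605 * ln(1.456)) = exp(1.605 * 0.375693) = exp(0.602987) = 1.82757
SDI = 334 * 1.82757 = 610.408 ≈ 610

610


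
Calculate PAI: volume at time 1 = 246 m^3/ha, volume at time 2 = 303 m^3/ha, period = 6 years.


PAI = (V2 - V1) / period = (303 - 246) / 6 = 57 / 6 = 9.50 m^3/ha/yr

9.50 m^3/ha/yr


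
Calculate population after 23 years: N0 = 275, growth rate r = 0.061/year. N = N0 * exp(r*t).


r*t = 0.061 * 23 = 1.403
exp(1.403) = 4.06738
N = 275 * 4.06738 = 1118.53 ≈ 1119

1119


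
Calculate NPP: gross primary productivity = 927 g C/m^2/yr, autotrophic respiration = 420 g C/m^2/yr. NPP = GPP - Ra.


NPP = GPP - Ra = 927 - 420 = 507 g C/m^2/yr

507 g C/m^2/yr


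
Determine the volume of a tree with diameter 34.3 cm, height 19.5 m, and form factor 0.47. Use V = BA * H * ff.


(D/200)^2 = (34.3/200)^2 = 0.1715^2 = 0.02941225
BA = 3.141593 * 0.02941225 = 0.0924013 m^2
V = 0.0924013 * 19.5 * 0.47 = 0.846858 ≈ 0.847 m^3

0.847 m^3


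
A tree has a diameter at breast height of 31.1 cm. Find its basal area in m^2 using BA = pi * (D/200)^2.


D/200 = 31.1/200 = 0.1555 m
(D/200)^2 = 0.1555^2 = 0.02418025
BA = 3.141593 * 0.02418025 = 0.0759645 ≈ 0.0760 m^2

0.0760 m^2


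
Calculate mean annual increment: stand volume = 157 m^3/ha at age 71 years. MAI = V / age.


MAI = 157 / 71 = 2.2113 ≈ 2.21 m^3/ha/yr

2.21 m^3/ha/yr


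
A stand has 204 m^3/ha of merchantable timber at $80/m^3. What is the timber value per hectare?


Value = 204 * 80 = $16320/ha

$16320/ha


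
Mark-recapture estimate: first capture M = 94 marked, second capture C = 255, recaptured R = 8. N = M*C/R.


N = M * C / R = 94 * 255 / 8 = 23970 / 8 = 2996.25 ≈ 2996

2996 individuals


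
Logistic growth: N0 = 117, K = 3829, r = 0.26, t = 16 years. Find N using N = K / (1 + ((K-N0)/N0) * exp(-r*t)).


(K - N0)/N0 = (3829 - 117)/117 = 3712/117 = 31.7265
r*t = 0.26 * 16 = 4.16; exp(-4.16) = 0.0156076
31.7265 * 0.0156076 = 0.495175
1 + 0.495175 = 1.49518
N = 3829 / 1.49518 = 2560.90 ≈ 2561

2561


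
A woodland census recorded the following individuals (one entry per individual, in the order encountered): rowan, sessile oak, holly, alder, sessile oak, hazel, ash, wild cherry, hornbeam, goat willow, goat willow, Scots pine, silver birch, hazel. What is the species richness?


Total individuals logged = 14
Distinct species (count of individuals): rowan (1), sessile oak (2), holly (1), alder (1), hazel (2), ash (1), wild cherry (1), hornbeam (1), goat willow (2), Scots pine (1), silver birch (1)
Species richness = number of distinct species = 11

11


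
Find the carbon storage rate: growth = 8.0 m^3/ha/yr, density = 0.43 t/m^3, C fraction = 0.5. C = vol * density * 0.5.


C = 8.0 * 0.43 * 0.5 = 1.72 t C/ha/yr

1.72 t C/ha/yr


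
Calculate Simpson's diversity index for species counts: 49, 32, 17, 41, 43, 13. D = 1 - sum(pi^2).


Total N = 49 + 32 + 17 + 41 + 43 + 13 = 195
Per-species terms:
  p = 49/195 = 0.251282; p^2 = 0.251282^2 = 0.063143
  p = 32/195 = 0.164103; p^2 = 0.164103^2 = 0.026930
  p = 17/195 = 0.087179; p^2 = 0.087179^2 = 0.007600
  p = 41/195 = 0.210256; p^2 = 0.210256^2 = 0.044208
  p = 43/195 = 0.220513; p^2 = 0.220513^2 = 0.048626
  p = 13/195 = 0.066667; p^2 = 0.066667^2 = 0.004444
sum(p^2) = 0.063143 + 0.026930 + 0.007600 + 0.044208 + 0.048626 + 0.004444 = 0.194951
D = 1 - 0.194951 = 0.805049 ≈ 0.8050

0.8050


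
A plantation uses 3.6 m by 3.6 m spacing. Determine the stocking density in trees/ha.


N = 10000 / 3.6^2 = 10000 / 12.96 = 771.605 ≈ 772 trees/ha

772 trees/ha


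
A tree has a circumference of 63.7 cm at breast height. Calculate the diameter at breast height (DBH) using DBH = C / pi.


DBH = C / pi = 63.7 / 3.141593 = 20.2763 ≈ 20.28 cm

20.28 cm


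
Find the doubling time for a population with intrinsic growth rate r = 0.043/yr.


td = ln(2) / 0.043 = 0.693147 / 0.043 = 16.1197 ≈ 16.1 years

16.1 years


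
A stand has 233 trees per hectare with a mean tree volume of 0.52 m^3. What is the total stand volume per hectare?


V_stand = 233 * 0.52 = 121.16 ≈ 121.2 m^3/ha

121.2 m^3/ha


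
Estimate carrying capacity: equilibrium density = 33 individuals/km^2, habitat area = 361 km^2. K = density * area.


K = 33 * 361 = 11913 individuals

11913 individuals


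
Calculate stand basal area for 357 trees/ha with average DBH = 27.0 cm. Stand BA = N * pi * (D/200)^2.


(D/200)^2 = (27.0/200)^2 = 0.135^2 = 0.018225
Individual BA = 3.141593 * 0.018225 = 0.0572555 m^2
Stand BA = 357 * 0.0572555 = 20.4402 ≈ 20.44 m^2/ha

20.44 m^2/ha


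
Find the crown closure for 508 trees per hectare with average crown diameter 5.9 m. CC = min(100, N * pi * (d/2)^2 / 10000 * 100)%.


(d/2)^2 = (5.9/2)^2 = 2.95^2 = 8.7025
Crown area = 3.141593 * 8.7025 = 27.3397 m^2
N * area / 10000 * 100 = 508 * 27.3397 / 10000 * 100 = 138.886
CC = min(100, 138.886) = 100%

100%


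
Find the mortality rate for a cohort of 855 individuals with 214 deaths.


Mortality rate = 214 / 855 = 0.250292 ≈ 0.2503

0.2503


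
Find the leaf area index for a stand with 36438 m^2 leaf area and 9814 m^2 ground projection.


LAI = 36438 / 9814 = 3.7129 ≈ 3.71

3.71


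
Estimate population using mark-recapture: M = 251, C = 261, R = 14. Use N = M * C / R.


N = M * C / R = 251 * 261 / 14 = 65511 / 14 = 4679.36 ≈ 4679

4679 individuals


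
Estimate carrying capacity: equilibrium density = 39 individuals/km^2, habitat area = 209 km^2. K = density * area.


K = 39 * 209 = 8151 individuals

8151 individuals


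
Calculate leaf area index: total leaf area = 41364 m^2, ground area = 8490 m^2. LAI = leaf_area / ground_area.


LAI = 41364 / 8490 = 4.8721 ≈ 4.87

4.87


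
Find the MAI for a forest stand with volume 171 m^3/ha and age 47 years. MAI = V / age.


MAI = 171 / 47 = 3.6383 ≈ 3.64 m^3/ha/yr

3.64 m^3/ha/yr


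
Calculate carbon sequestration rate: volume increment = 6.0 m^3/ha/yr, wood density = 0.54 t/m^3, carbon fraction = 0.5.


C = 6.0 * 0.54 * 0.5 = 1.62 t C/ha/yr

1.62 t C/ha/yr


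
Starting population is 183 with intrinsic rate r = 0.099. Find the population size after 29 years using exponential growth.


r*t = 0.099 * 29 = 2.871
exp(2.871) = 17.6547
N = 183 * 17.6547 = 3230.81 ≈ 3231

3231


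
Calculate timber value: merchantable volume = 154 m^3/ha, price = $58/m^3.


Value = 154 * 58 = $8932/ha

$8932/ha


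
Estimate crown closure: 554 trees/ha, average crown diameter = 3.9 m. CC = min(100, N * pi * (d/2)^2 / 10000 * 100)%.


(d/2)^2 = (3.9/2)^2 = 1.95^2 = 3.8025
Crown area = 3.141593 * 3.8025 = 11.9459 m^2
N * area / 10000 * 100 = 554 * 11.9459 / 10000 * 100 = 66.1803
CC = min(100, 66.1803) = 66.1803 ≈ 66.2%

66.2%


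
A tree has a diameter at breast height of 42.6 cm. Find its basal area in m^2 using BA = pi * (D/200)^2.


D/200 = 42.6/200 = 0.213 m
(D/200)^2 = 0.213^2 = 0.045369
BA = 3.141593 * 0.045369 = 0.142531 ≈ 0.1425 m^2

0.1425 m^2


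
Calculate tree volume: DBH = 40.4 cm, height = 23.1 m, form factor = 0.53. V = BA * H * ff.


(D/200)^2 = (40.4/200)^2 = 0.202^2 = 0.040804
BA = 3.141593 * 0.040804 = 0.128190 m^2
V = 0.128190 * 23.1 * 0.53 = 1.56943 ≈ 1.569 m^3

1.569 m^3


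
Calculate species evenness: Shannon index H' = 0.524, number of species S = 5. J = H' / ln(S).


ln(5) = 1.60944
J = H' / ln(S) = 0.524 / 1.60944 = 0.325579 ≈ 0.3256

0.3256


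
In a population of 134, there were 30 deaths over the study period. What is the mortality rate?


Mortality rate = 30 / 134 = 0.223881 ≈ 0.2239

0.2239


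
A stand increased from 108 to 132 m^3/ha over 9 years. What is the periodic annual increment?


PAI = (V2 - V1) / period = (132 - 108) / 9 = 24 / 9 = 2.6667 ≈ 2.67 m^3/ha/yr

2.67 m^3/ha/yr


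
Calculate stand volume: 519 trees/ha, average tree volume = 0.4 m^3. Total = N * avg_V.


V_stand = 519 * 0.4 = 207.6 m^3/ha

207.6 m^3/ha


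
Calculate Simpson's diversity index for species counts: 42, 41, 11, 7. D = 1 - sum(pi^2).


Total N = 42 + 41 + 11 + 7 = 101
Per-species terms:
  p = 42/101 = 0.415842; p^2 = 0.415842^2 = 0.172925
  p = 41/101 = 0.405941; p^2 = 0.405941^2 = 0.164788
  p = 11/101 = 0.108911; p^2 = 0.108911^2 = 0.011862
  p = 7/101 = 0.069307; p^2 = 0.069307^2 = 0.004803
sum(p^2) = 0.172925 + 0.164788 + 0.011862 + 0.004803 = 0.354378
D = 1 - 0.354378 = 0.645622 ≈ 0.6456

0.6456


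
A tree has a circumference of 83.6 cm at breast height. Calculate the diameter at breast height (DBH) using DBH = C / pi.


DBH = C / pi = 83.6 / 3.141593 = 26.6107 ≈ 26.61 cm

26.61 cm


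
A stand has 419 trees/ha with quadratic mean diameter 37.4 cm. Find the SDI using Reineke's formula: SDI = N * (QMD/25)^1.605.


QMD/25 = 37.4/25 = 1.496
(1.496)^1.605 = exp(1.605 * ln(1.496)) = exp(1.605 * 0.402795) = exp(0.646486) = 1.90882
SDI = 419 * 1.90882 = 799.796 ≈ 800

800


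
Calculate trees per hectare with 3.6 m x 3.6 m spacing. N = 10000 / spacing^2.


N = 10000 / 3.6^2 = 10000 / 12.96 = 771.605 ≈ 772 trees/ha

772 trees/ha


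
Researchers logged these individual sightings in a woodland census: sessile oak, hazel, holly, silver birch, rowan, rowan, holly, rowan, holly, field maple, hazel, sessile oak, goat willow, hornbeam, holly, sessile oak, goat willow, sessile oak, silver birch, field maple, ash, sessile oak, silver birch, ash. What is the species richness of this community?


Total individuals logged = 24
Distinct species (count of individuals): sessile oak (5), hazel (2), holly (4), silver birch (3), rowan (3), field maple (2), goat willow (2), hornbeam (1), ash (2)
Species richness = number of distinct species = 9

9


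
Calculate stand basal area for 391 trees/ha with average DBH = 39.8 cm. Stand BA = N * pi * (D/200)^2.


(D/200)^2 = (39.8/200)^2 = 0.199^2 = 0.039601
Individual BA = 3.141593 * 0.039601 = 0.124410 m^2
Stand BA = 391 * 0.124410 = 48.6443 ≈ 48.64 m^2/ha

48.64 m^2/ha


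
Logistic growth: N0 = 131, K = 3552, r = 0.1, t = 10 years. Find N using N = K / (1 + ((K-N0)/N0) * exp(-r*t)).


(K - N0)/N0 = (3552 - 131)/131 = 3421/131 = 26.1145
r*t = 0.1 * 10 = 1; exp(-1) = 0.367879
26.1145 * 0.367879 = 9.60698
1 + 9.60698 = 10.6070
N = 3552 / 10.6070 = 334.873 ≈ 335

335


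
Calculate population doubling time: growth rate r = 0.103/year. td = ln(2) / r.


td = ln(2) / 0.103 = 0.693147 / 0.103 = 6.72958 ≈ 6.7 years

6.7 years


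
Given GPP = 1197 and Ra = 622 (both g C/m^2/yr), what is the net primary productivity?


NPP = GPP - Ra = 1197 - 622 = 575 g C/m^2/yr

575 g C/m^2/yr


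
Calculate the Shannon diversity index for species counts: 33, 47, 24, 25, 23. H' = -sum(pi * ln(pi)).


Total N = 33 + 47 + 24 + 25 + 23 = 152
Per-species terms:
  p = 33/152 = 0.217105; ln(p) = -1.527374; p*ln(p) = 0.217105 * (-1.527374) = -0.331601
  p = 47/152 = 0.309211; ln(p) = -1.173731; p*ln(p) = 0.309211 * (-1.173731) = -0.362931
  p = 24/152 = 0.157895; ln(p) = -1.845825; p*ln(p) = 0.157895 * (-1.845825) = -0.291447
  p = 25/152 = 0.164474; ln(p) = -1.805003; p*ln(p) = 0.164474 * (-1.805003) = -0.296876
  p = 23/152 = 0.151316; ln(p) = -1.888385; p*ln(p) = 0.151316 * (-1.888385) = -0.285743
sum(p*ln(p)) = (-0.331601) + (-0.362931) + (-0.291447) + (-0.296876) + (-0.285743) = -1.568598
H' = -(-1.568598) = 1.568598 ≈ 1.5686

1.5686


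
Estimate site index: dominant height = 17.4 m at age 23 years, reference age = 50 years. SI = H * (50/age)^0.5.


50/23 = 2.17391
(2.17391)^0.5 = 1.47442
SI = 17.4 * 1.47442 = 25.6549 ≈ 25.7 m

25.7 m


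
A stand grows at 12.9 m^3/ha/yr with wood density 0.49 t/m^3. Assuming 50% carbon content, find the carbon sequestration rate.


C = 12.9 * 0.49 * 0.5 = 3.1605 ≈ 3.16 t C/ha/yr

3.16 t C/ha/yr


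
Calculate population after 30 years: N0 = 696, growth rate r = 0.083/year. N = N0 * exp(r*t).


r*t = 0.083 * 30 = 2.49
exp(2.49) = 12.0613
N = 696 * 12.0613 = 8394.66 ≈ 8395

8395


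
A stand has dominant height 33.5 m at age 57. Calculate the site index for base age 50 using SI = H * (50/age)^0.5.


50/57 = 0.877193
(0.877193)^0.5 = 0.936586
SI = 33.5 * 0.936586 = 31.3756 ≈ 31.4 m

31.4 m


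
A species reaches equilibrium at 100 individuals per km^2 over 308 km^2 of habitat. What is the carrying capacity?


K = 100 * 308 = 30800 individuals

30800 individuals


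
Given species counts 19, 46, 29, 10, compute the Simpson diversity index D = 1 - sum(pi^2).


Total N = 19 + 46 + 29 + 10 = 104
Per-species terms:
  p = 19/104 = 0.182692; p^2 = 0.182692^2 = 0.033376
  p = 46/104 = 0.442308; p^2 = 0.442308^2 = 0.195636
  p = 29/104 = 0.278846; p^2 = 0.278846^2 = 0.077755
  p = 10/104 = 0.096154; p^2 = 0.096154^2 = 0.009246
sum(p^2) = 0.033376 + 0.195636 + 0.077755 + 0.009246 = 0.316013
D = 1 - 0.316013 = 0.683987 ≈ 0.6840

0.6840


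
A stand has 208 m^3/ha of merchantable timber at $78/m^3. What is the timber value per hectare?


Value = 208 * 78 = $16224/ha

$16224/ha


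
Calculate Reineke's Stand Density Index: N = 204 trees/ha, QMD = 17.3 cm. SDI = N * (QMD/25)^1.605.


QMD/25 = 17.3/25 = 0.692
(0.692)^1.605 = exp(1.605 * ln(0.692)) = exp(1.605 * (-0.368169)) = exp(-0.590911) = 0.553823
SDI = 204 * 0.553823 = 112.980 ≈ 113

113


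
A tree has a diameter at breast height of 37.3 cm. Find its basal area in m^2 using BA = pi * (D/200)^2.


D/200 = 37.3/200 = 0.1865 m
(D/200)^2 = 0.1865^2 = 0.03478225
BA = 3.141593 * 0.03478225 = 0.109272 ≈ 0.1093 m^2

0.1093 m^2
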